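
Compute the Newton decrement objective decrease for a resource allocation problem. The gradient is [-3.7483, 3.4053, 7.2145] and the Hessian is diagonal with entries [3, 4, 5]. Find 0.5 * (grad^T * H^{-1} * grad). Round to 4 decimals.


Step 1: H is diagonal, so H^(-1) * g = [-1.2494, 0.8513, 1.4429].
Step 2: g^T H^(-1) g = sum_i g_i^2 / H_ii
  = (-3.7483)^2/3 + (3.4053)^2/4 + (7.2145)^2/5
  = 4.6833 + 2.899 + 10.4098 = 17.9921
Step 3: Objective decrease = 0.5 * g^T H^(-1) g = 8.996


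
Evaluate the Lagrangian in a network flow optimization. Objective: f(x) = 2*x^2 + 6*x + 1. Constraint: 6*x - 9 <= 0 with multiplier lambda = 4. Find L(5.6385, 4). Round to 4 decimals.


Step 1: Evaluate f(x).
f(5.6385) = 2*5.6385^2 + 6*5.6385 + 1 = 98.4164
Step 2: Evaluate g(x).
g(5.6385) = 6*5.6385 - 9 = 24.831
Step 3: Compute Lagrangian.
L = 98.4164 + 4*24.831 = 197.7404


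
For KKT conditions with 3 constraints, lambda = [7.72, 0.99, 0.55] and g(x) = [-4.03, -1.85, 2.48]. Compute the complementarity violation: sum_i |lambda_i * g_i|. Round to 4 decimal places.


KKT complementary slackness check:
lambda_1 * g_1 = 7.72 * -4.03 = -31.1116
lambda_2 * g_2 = 0.99 * -1.85 = -1.8315
lambda_3 * g_3 = 0.55 * 2.48 = 1.364
Total violation = 31.1116 + 1.8315 + 1.364 = 34.3071


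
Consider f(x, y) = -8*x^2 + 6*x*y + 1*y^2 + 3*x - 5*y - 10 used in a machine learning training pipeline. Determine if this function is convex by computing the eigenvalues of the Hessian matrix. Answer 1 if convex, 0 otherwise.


The Hessian of f(x,y) = -8*x^2 + 6*x*y + 1*y^2 + 3*x - 5*y - 10 is:
H = [[-16, 6], [6, 2]]
Trace = -16 + 2 = -14
Determinant = -16*2 - (6)^2 = -68
Discriminant = (-14)^2 - 4*-68 = 468.0
Eigenvalues: lambda_1 = -17.8167, lambda_2 = 3.8167
The function is not convex.

0


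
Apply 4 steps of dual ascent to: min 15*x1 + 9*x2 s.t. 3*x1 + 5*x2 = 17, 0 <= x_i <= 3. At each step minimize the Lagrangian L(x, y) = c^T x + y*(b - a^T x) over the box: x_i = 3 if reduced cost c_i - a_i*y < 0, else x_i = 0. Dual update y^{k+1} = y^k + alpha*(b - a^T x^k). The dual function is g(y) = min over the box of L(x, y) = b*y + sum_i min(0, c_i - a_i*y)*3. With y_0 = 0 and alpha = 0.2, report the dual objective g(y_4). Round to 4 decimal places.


Dual ascent for LP: min 15*x1 + 9*x2, 3*x1 + 5*x2 = 17, 0 <= x_i <= 3
Step 1: y^k = 0.0, reduced costs: (15.0, 9.0)
  x^k = (0.0, 0.0), subgradient = b - a^T x = 17.0
  y^{k+1} = 0.0 + 0.2*17.0 = 3.4
Step 2: y^k = 3.4, reduced costs: (4.8, -8.0)
  x^k = (0.0, 3.0), subgradient = b - a^T x = 2.0
  y^{k+1} = 3.4 + 0.2*2.0 = 3.8
Step 3: y^k = 3.8, reduced costs: (3.6, -10.0)
  x^k = (0.0, 3.0), subgradient = b - a^T x = 2.0
  y^{k+1} = 3.8 + 0.2*2.0 = 4.2
Step 4: y^k = 4.2, reduced costs: (2.4, -12.0)
  x^k = (0.0, 3.0), subgradient = b - a^T x = 2.0
  y^{k+1} = 4.2 + 0.2*2.0 = 4.6
Dual objective at y_4 = 4.6: reduced costs (1.2, -14.0), box minimizer x = (0.0, 3.0)
g(y_4) = b*y + (c1 - a1*y)*x1 + (c2 - a2*y)*x2 = 17*4.6 + 1.2*0.0 + (-14.0)*3.0 = 78.2 + 0.0 - 42.0 = 36.2


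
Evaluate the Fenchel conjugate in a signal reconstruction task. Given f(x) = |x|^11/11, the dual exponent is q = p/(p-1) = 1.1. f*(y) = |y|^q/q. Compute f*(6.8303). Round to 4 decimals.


The conjugate exponent q satisfies 1/p + 1/q = 1.
p = 11, so q = 11/(11 - 1) = 1.1
|y|^q = 6.8303^1.1 = 8.2772
f*(6.8303) = 8.2772 / 1.1 = 7.5247


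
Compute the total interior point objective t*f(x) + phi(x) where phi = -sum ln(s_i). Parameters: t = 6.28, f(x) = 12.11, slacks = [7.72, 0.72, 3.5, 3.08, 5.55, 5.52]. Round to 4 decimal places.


Step 1: Compute log-barrier.
ln values: [2.0438, -0.3285, 1.2528, 1.1249, 1.7138, 1.7084]
phi = -(2.0438 - 0.3285 + 1.2528 + 1.1249 + 1.7138 + 1.7084) = -7.5152
Step 2: Compute augmented objective.
t*f(x) = 6.28*12.11 = 76.0508
Total = 76.0508 - 7.5152 = 68.5356


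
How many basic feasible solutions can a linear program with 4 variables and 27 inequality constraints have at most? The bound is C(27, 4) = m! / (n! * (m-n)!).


Each vertex corresponds to some choice of n active constraints out of m, so the number of vertices is at most C(m, n) = m! / (n!(m-n)!).
m = 27, n = 4
Numerator: 27 * 26 * 25 * 24
Denominator: 4! = 24
C(27, 4) = 17550


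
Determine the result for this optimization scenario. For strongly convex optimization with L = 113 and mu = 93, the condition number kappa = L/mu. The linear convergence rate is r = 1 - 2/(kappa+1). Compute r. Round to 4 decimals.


Step 1: Compute the condition number.
kappa = L/mu = 113/93 = 1.2151
Step 2: Compute the convergence rate.
r = 1 - 2/(kappa + 1) = 1 - 2*mu/(L + mu) = (L - mu)/(L + mu) = 20/206 = 0.0971


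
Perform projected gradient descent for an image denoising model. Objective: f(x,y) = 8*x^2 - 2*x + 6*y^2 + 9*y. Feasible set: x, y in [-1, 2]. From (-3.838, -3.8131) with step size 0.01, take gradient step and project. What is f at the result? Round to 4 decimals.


Step 1: Compute gradient at (-3.838, -3.8131).
grad_x = 2*8*-3.838 - 2 = -63.408
grad_y = 2*6*-3.8131 + 9 = -36.7572
Step 2: Gradient step.
x_raw = -3.838 - 0.01*-63.408 = -3.2039
y_raw = -3.8131 - 0.01*-36.7572 = -3.4455
Step 3: Project onto [-1, 2].
x_proj = clip(-3.2039) = -1.0
y_proj = clip(-3.4455) = -1.0
Step 4: Evaluate f.
f(-1.0, -1.0) = 7.0


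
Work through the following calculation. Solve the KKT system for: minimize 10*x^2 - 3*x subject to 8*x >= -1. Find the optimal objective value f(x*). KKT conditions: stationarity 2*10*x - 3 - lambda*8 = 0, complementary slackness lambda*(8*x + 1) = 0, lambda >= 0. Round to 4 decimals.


Step 1: Try lambda = 0 (constraint inactive).
Stationarity: 2*10*x - 3 = 0
x* = 3/(2*10) = 0.15
Check constraint: 8*0.15 = 1.2 >= -1 -- satisfied.
Step 2: Compute optimal value.
f(x*) = 10*0.15^2 - 3*0.15 = -0.225


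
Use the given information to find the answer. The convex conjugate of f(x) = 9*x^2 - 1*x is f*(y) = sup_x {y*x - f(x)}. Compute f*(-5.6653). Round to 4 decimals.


f*(y) = sup_x {y*x - a*x^2 - b*x} = sup_x {(y-b)*x - a*x^2}
FOC: (y - b) - 2a*x = 0 => x* = (y - b)/(2a)
x* = (-5.6653 + 1)/(2*9) = -0.2592
f*(-5.6653) = (y-b)^2/(4a) = (-5.6653 + 1)^2/(4*9)
= 21.765/36 = 0.6046


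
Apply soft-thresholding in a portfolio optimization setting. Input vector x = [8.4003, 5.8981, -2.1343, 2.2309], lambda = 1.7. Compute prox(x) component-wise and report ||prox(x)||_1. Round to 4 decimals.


Soft-thresholding with lambda = 1.7:
prox(8.4003) = sign(8.4003)*max(|8.4003| - 1.7, 0) = 6.7003
prox(5.8981) = sign(5.8981)*max(|5.8981| - 1.7, 0) = 4.1981
prox(-2.1343) = sign(-2.1343)*max(|-2.1343| - 1.7, 0) = -0.4343
prox(2.2309) = sign(2.2309)*max(|2.2309| - 1.7, 0) = 0.5309
prox(x) = [6.7003, 4.1981, -0.4343, 0.5309]
||prox(x)||_1 = 6.7003 + 4.1981 + 0.4343 + 0.5309 = 11.8636


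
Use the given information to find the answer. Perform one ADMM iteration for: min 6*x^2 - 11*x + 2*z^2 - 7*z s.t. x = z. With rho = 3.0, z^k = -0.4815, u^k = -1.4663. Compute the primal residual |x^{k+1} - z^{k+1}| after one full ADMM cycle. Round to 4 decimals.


ADMM iteration with rho = 3.0, z^k = -0.4815, u^k = -1.4663
Step 1: x-update.
Minimize 6*x^2 - 11*x + (3.0/2)*(x + 0.4815 - 1.4663)^2
FOC: (2*6 + 3.0)*x = 11 + 3.0*(-0.4815 + 1.4663)
x^{k+1} = 0.9303
Step 2: z-update.
Minimize 2*z^2 - 7*z + (3.0/2)*(0.9303 - z - 1.4663)^2
FOC: (2*2 + 3.0)*z = 7 + 3.0*(0.9303 - 1.4663)
z^{k+1} = 0.7703
Step 3: u-update.
u^{k+1} = -1.4663 + 0.9303 - 0.7703 = -1.3063
Step 4: Primal residual = |0.9303 - 0.7703| = 0.16


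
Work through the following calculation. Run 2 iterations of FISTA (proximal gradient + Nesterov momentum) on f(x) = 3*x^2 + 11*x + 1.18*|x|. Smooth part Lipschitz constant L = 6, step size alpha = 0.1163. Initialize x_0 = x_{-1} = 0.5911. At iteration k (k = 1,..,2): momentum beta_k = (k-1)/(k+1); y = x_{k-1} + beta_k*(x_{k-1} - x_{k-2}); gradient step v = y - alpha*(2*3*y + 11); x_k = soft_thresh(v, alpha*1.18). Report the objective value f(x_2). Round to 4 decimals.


FISTA on f(x) = 3*x^2 + 11*x + 1.18*|x|
L = 6, alpha = 0.1163
Iteration 1: beta = 0.0, y = 0.5911 + 0.0*(0.5911 - 0.5911) = 0.5911
  grad(y) = 14.5466, v = y - alpha*grad = -1.1007
  prox(v) = soft_thresh(-1.1007, 0.1372) = -0.9634
Iteration 2: beta = 0.3333, y = -0.9634 + 0.3333*(-0.9634 - 0.5911) = -1.4816
  grad(y) = 2.1103, v = y - alpha*grad = -1.727
  prox(v) = soft_thresh(-1.727, 0.1372) = -1.5898
f(x_2) = 3*(-1.5898)^2 + 11*(-1.5898) + 1.18*|-1.5898| = -8.0294


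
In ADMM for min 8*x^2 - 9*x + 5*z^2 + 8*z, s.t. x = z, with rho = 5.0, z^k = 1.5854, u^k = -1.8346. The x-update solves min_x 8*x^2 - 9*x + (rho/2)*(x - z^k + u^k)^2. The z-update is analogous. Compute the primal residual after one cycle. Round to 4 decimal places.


ADMM iteration with rho = 5.0, z^k = 1.5854, u^k = -1.8346
Step 1: x-update.
Minimize 8*x^2 - 9*x + (5.0/2)*(x - 1.5854 - 1.8346)^2
FOC: (2*8 + 5.0)*x = 9 + 5.0*(1.5854 + 1.8346)
x^{k+1} = 1.2429
Step 2: z-update.
Minimize 5*z^2 + 8*z + (5.0/2)*(1.2429 - z - 1.8346)^2
FOC: (2*5 + 5.0)*z = -8 + 5.0*(1.2429 - 1.8346)
z^{k+1} = -0.7306
Step 3: u-update.
u^{k+1} = -1.8346 + 1.2429 + 0.7306 = 0.1388
Step 4: Primal residual = |1.2429 + 0.7306| = 1.9734


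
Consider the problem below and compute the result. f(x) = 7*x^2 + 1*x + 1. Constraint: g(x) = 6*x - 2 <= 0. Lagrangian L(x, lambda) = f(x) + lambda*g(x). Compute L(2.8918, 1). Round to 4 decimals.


Step 1: Evaluate f(x).
f(2.8918) = 7*2.8918^2 + 1*2.8918 + 1 = 62.4294
Step 2: Evaluate g(x).
g(2.8918) = 6*2.8918 - 2 = 15.3508
Step 3: Compute Lagrangian.
L = 62.4294 + 1*15.3508 = 77.7802


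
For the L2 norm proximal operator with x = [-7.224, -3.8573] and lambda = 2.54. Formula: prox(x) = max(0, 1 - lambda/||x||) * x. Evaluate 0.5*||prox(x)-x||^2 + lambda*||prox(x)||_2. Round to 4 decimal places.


Step 1: Compute ||x||.
||x|| = 8.1893
Step 2: Compute scaling factor.
scale = max(0, 1 - 2.54/8.1893) = 0.6898
Step 3: prox(x) = [-4.9834, -2.6609]
||prox(x)|| = 5.6493
Step 4: Proximal objective.
0.5*||prox-x||^2 = 3.2258
lambda*||prox|| = 14.3492
Total = 17.5751


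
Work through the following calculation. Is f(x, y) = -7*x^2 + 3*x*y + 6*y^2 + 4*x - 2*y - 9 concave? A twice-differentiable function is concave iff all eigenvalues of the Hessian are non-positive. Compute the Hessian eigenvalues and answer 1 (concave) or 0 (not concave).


The Hessian of f(x,y) = -7*x^2 + 3*x*y + 6*y^2 + 4*x - 2*y - 9 is:
H = [[-14, 3], [3, 12]]
Trace = -14 + 12 = -2
Determinant = -14*12 - (3)^2 = -177
Discriminant = (-2)^2 - 4*-177 = 712.0
Eigenvalues: lambda_1 = -14.3417, lambda_2 = 12.3417
The function is not concave.

0


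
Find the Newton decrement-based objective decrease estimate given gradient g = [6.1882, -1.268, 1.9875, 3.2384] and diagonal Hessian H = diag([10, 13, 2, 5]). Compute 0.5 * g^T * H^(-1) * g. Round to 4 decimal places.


Step 1: H is diagonal, so H^(-1) * g = [0.6188, -0.0975, 0.9938, 0.6477].
Step 2: g^T H^(-1) g = sum_i g_i^2 / H_ii
  = (6.1882)^2/10 + (-1.268)^2/13 + (1.9875)^2/2 + (3.2384)^2/5
  = 3.8294 + 0.1237 + 1.9751 + 2.0974 = 8.0256
Step 3: Objective decrease = 0.5 * g^T H^(-1) g = 4.0128


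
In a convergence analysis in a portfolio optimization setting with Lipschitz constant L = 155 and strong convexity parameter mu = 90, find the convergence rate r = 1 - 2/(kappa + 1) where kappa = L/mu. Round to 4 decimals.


Step 1: Compute the condition number.
kappa = L/mu = 155/90 = 1.7222
Step 2: Compute the convergence rate.
r = 1 - 2/(kappa + 1) = 1 - 2*mu/(L + mu) = (L - mu)/(L + mu) = 65/245 = 0.2653


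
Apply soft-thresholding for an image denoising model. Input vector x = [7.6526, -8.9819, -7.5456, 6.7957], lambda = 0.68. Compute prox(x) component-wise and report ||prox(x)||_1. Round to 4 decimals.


Soft-thresholding with lambda = 0.68:
prox(7.6526) = sign(7.6526)*max(|7.6526| - 0.68, 0) = 6.9726
prox(-8.9819) = sign(-8.9819)*max(|-8.9819| - 0.68, 0) = -8.3019
prox(-7.5456) = sign(-7.5456)*max(|-7.5456| - 0.68, 0) = -6.8656
prox(6.7957) = sign(6.7957)*max(|6.7957| - 0.68, 0) = 6.1157
prox(x) = [6.9726, -8.3019, -6.8656, 6.1157]
||prox(x)||_1 = 6.9726 + 8.3019 + 6.8656 + 6.1157 = 28.2558


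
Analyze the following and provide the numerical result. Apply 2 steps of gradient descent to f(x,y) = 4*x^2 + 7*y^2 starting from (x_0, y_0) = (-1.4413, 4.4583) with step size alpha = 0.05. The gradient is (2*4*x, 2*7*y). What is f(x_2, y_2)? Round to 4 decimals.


Gradient descent on f(x,y) = 4*x^2 + 7*y^2.
Starting point: (-1.4413, 4.4583), alpha = 0.05
Step 1: grad_x = 2*4*-1.4413 = -11.5304, grad_y = 2*7*4.4583 = 62.4162
  x_1 = -1.4413 - 0.05*-11.5304 = -0.8648
  y_1 = 4.4583 - 0.05*62.4162 = 1.3375
Step 2: grad_x = 2*4*-0.8648 = -6.9182, grad_y = 2*7*1.3375 = 18.7249
  x_2 = -0.8648 - 0.05*-6.9182 = -0.5189
  y_2 = 1.3375 - 0.05*18.7249 = 0.4012
f(-0.5189, 0.4012) = 4*(-0.5189)^2 + 7*0.4012^2 = 2.2039


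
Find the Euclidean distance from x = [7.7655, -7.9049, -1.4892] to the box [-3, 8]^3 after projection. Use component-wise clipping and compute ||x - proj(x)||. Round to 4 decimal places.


Project each component onto [-3, 8].
clip(7.7655) = 7.7655, clip(-7.9049) = -3.0, clip(-1.4892) = -1.4892
Projection = [7.7655, -3.0, -1.4892]
Squared diffs: [0.0, 24.058, 0.0]
Distance = sqrt(24.058) = 4.9049


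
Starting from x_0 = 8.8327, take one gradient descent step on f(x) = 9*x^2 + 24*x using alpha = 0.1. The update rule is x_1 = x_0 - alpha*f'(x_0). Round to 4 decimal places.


We compute the gradient at x_0 and apply the update.
f'(x) = 18*x + 24
f'(8.8327) = 18*8.8327 + 24 = 182.9886
x_1 = 8.8327 - 0.1*182.9886 = -9.4662


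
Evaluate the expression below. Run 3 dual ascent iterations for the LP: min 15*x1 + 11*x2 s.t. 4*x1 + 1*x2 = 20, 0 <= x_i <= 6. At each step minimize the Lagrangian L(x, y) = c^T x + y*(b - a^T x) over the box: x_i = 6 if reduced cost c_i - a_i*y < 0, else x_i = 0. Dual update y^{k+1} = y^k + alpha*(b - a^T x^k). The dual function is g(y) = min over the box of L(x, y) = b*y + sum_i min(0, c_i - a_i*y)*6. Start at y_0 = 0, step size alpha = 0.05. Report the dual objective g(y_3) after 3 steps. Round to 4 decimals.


Dual ascent for LP: min 15*x1 + 11*x2, 4*x1 + 1*x2 = 20, 0 <= x_i <= 6
Step 1: y^k = 0.0, reduced costs: (15.0, 11.0)
  x^k = (0.0, 0.0), subgradient = b - a^T x = 20.0
  y^{k+1} = 0.0 + 0.05*20.0 = 1.0
Step 2: y^k = 1.0, reduced costs: (11.0, 10.0)
  x^k = (0.0, 0.0), subgradient = b - a^T x = 20.0
  y^{k+1} = 1.0 + 0.05*20.0 = 2.0
Step 3: y^k = 2.0, reduced costs: (7.0, 9.0)
  x^k = (0.0, 0.0), subgradient = b - a^T x = 20.0
  y^{k+1} = 2.0 + 0.05*20.0 = 3.0
Dual objective at y_3 = 3.0: reduced costs (3.0, 8.0), box minimizer x = (0.0, 0.0)
g(y_3) = b*y + (c1 - a1*y)*x1 + (c2 - a2*y)*x2 = 20*3.0 + 3.0*0.0 + 8.0*0.0 = 60.0 + 0.0 + 0.0 = 60.0


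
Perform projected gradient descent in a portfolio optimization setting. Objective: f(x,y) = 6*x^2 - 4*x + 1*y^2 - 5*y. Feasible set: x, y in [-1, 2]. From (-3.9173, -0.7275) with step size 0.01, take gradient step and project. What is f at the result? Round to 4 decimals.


Step 1: Compute gradient at (-3.9173, -0.7275).
grad_x = 2*6*-3.9173 - 4 = -51.0076
grad_y = 2*1*-0.7275 - 5 = -6.455
Step 2: Gradient step.
x_raw = -3.9173 - 0.01*-51.0076 = -3.4072
y_raw = -0.7275 - 0.01*-6.455 = -0.663
Step 3: Project onto [-1, 2].
x_proj = clip(-3.4072) = -1.0
y_proj = clip(-0.663) = -0.663
Step 4: Evaluate f.
f(-1.0, -0.663) = 13.7543


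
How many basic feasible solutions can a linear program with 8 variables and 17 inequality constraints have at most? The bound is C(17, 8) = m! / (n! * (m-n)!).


Each vertex corresponds to some choice of n active constraints out of m, so the number of vertices is at most C(m, n) = m! / (n!(m-n)!).
m = 17, n = 8
Numerator: 17 * 16 * 15 * 14 * 13 * 12 * 11 * 10
Denominator: 8! = 40320
C(17, 8) = 24310


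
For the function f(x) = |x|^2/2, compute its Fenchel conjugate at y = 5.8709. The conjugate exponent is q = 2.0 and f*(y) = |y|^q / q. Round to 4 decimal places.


The conjugate exponent q satisfies 1/p + 1/q = 1.
p = 2, so q = 2/(2 - 1) = 2.0
|y|^q = 5.8709^2.0 = 34.4675
f*(5.8709) = 34.4675 / 2.0 = 17.2337


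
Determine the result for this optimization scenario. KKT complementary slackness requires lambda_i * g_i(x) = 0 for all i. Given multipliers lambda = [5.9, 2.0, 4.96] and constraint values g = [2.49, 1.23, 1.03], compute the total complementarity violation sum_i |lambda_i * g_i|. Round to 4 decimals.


KKT complementary slackness check:
lambda_1 * g_1 = 5.9 * 2.49 = 14.691
lambda_2 * g_2 = 2.0 * 1.23 = 2.46
lambda_3 * g_3 = 4.96 * 1.03 = 5.1088
Total violation = 14.691 + 2.46 + 5.1088 = 22.2598


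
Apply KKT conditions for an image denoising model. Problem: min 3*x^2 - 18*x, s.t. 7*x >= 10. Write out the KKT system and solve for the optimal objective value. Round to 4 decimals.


Step 1: Try lambda = 0 (constraint inactive).
Stationarity: 2*3*x - 18 = 0
x* = 18/(2*3) = 3.0
Check constraint: 7*3.0 = 21.0 >= 10 -- satisfied.
Step 2: Compute optimal value.
f(x*) = 3*3.0^2 - 18*3.0 = -27.0


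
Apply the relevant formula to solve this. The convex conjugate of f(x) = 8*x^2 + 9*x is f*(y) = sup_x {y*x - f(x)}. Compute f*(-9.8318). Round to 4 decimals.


f*(y) = sup_x {y*x - a*x^2 - b*x} = sup_x {(y-b)*x - a*x^2}
FOC: (y - b) - 2a*x = 0 => x* = (y - b)/(2a)
x* = (-9.8318 - 9)/(2*8) = -1.177
f*(-9.8318) = (y-b)^2/(4a) = (-9.8318 - 9)^2/(4*8)
= 354.6367/32 = 11.0824


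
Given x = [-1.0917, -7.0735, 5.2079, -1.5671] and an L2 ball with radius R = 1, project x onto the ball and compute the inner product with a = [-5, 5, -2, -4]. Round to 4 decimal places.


Step 1: Compute ||x|| (intermediates to 6 decimals).
||x|| = sqrt((-1.0917)^2 + (-7.0735)^2 + 5.2079^2 + (-1.5671)^2) = 8.989118
Step 2: Project.
Since ||x|| > R, scale = R/||x|| = 1/8.989118 = 0.111246, proj(x) = scale * x
proj(x) = [-0.121447, -0.786899, 0.579358, -0.174334]
Step 3: Dot product.
a^T * proj(x) = -5*(-0.121447) + 5*(-0.786899) - 2*0.579358 - 4*(-0.174334) = -3.7886


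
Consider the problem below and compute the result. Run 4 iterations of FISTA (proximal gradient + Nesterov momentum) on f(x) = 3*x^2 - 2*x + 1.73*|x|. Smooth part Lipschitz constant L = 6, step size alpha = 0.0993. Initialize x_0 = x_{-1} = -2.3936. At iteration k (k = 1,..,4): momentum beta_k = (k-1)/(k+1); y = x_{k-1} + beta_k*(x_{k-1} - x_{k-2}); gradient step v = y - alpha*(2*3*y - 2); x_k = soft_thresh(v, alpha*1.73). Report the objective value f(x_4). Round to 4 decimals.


FISTA on f(x) = 3*x^2 - 2*x + 1.73*|x|
L = 6, alpha = 0.0993
Iteration 1: beta = 0.0, y = -2.3936 + 0.0*(-2.3936 + 2.3936) = -2.3936
  grad(y) = -16.3616, v = y - alpha*grad = -0.7689
  prox(v) = soft_thresh(-0.7689, 0.1718) = -0.5971
Iteration 2: beta = 0.3333, y = -0.5971 + 0.3333*(-0.5971 + 2.3936) = 0.0017
  grad(y) = -1.9896, v = y - alpha*grad = 0.1993
  prox(v) = soft_thresh(0.1993, 0.1718) = 0.0275
Iteration 3: beta = 0.5, y = 0.0275 + 0.5*(0.0275 + 0.5971) = 0.3398
  grad(y) = 0.0389, v = y - alpha*grad = 0.336
  prox(v) = soft_thresh(0.336, 0.1718) = 0.1642
Iteration 4: beta = 0.6, y = 0.1642 + 0.6*(0.1642 - 0.0275) = 0.2462
  grad(y) = -0.5231, v = y - alpha*grad = 0.2981
  prox(v) = soft_thresh(0.2981, 0.1718) = 0.1263
f(x_4) = 3*0.1263^2 - 2*0.1263 + 1.73*|0.1263| = 0.0138


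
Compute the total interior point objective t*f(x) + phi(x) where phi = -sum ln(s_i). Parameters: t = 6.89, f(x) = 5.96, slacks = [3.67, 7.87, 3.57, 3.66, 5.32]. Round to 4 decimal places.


Step 1: Compute log-barrier.
ln values: [1.3002, 2.0631, 1.2726, 1.2975, 1.6715]
phi = -(1.3002 + 2.0631 + 1.2726 + 1.2975 + 1.6715) = -7.6048
Step 2: Compute augmented objective.
t*f(x) = 6.89*5.96 = 41.0644
Total = 41.0644 - 7.6048 = 33.4596


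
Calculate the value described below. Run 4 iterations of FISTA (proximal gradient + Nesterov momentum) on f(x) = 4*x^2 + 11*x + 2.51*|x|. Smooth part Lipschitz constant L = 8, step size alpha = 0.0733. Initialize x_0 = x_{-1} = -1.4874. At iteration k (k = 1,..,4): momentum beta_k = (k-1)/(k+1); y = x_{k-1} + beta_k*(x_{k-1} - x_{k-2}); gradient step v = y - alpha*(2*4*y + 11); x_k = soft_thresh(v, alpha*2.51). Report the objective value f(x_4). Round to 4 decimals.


FISTA on f(x) = 4*x^2 + 11*x + 2.51*|x|
L = 8, alpha = 0.0733
Iteration 1: beta = 0.0, y = -1.4874 + 0.0*(-1.4874 + 1.4874) = -1.4874
  grad(y) = -0.8992, v = y - alpha*grad = -1.4215
  prox(v) = soft_thresh(-1.4215, 0.184) = -1.2375
Iteration 2: beta = 0.3333, y = -1.2375 + 0.3333*(-1.2375 + 1.4874) = -1.1542
  grad(y) = 1.7663, v = y - alpha*grad = -1.2837
  prox(v) = soft_thresh(-1.2837, 0.184) = -1.0997
Iteration 3: beta = 0.5, y = -1.0997 + 0.5*(-1.0997 + 1.2375) = -1.0308
  grad(y) = 2.7537, v = y - alpha*grad = -1.2326
  prox(v) = soft_thresh(-1.2326, 0.184) = -1.0487
Iteration 4: beta = 0.6, y = -1.0487 + 0.6*(-1.0487 + 1.0997) = -1.018
  grad(y) = 2.8558, v = y - alpha*grad = -1.2274
  prox(v) = soft_thresh(-1.2274, 0.184) = -1.0434
f(x_4) = 4*(-1.0434)^2 + 11*(-1.0434) + 2.51*|-1.0434| = -4.5037


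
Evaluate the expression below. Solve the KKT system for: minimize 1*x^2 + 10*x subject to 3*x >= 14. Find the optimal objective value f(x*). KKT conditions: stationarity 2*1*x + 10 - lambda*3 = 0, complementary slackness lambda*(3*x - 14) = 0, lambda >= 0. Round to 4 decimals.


Step 1: Try lambda = 0 (constraint inactive).
x_unc = -10/(2*1) = -5.0
Check: 3*-5.0 = -15.0 < 14 -- violated!
Step 2: Constraint must be active: 3*x = 14
x* = 14/3 = 4.6667 (rounded; the exact value 14/3 is used below)
lambda = (2*1*(14/3) + 10)/3 = 6.4444
Step 3: Compute optimal value.
f(x*) = 1*(14/3)^2 + 10*(14/3) = 68.4444


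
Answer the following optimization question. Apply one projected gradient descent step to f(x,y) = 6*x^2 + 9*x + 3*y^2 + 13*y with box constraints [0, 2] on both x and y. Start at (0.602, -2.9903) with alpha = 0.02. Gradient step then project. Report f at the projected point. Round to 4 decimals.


Step 1: Compute gradient at (0.602, -2.9903).
grad_x = 2*6*0.602 + 9 = 16.224
grad_y = 2*3*-2.9903 + 13 = -4.9418
Step 2: Gradient step.
x_raw = 0.602 - 0.02*16.224 = 0.2775
y_raw = -2.9903 - 0.02*-4.9418 = -2.8915
Step 3: Project onto [0, 2].
x_proj = clip(0.2775) = 0.2775
y_proj = clip(-2.8915) = 0.0
Step 4: Evaluate f.
f(0.2775, 0.0) = 2.9598


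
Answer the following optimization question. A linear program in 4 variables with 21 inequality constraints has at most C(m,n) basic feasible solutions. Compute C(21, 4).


Each vertex corresponds to some choice of n active constraints out of m, so the number of vertices is at most C(m, n) = m! / (n!(m-n)!).
m = 21, n = 4
Numerator: 21 * 20 * 19 * 18
Denominator: 4! = 24
C(21, 4) = 5985


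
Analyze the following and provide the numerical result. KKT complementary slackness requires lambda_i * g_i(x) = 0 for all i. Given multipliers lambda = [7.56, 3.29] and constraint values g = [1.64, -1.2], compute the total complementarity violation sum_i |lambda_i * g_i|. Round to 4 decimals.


KKT complementary slackness check:
lambda_1 * g_1 = 7.56 * 1.64 = 12.3984
lambda_2 * g_2 = 3.29 * -1.2 = -3.948
Total violation = 12.3984 + 3.948 = 16.3464


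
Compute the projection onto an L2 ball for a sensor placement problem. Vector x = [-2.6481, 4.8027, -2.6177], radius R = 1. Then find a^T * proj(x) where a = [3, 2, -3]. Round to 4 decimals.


Step 1: Compute ||x|| (intermediates to 6 decimals).
||x|| = sqrt((-2.6481)^2 + 4.8027^2 + (-2.6177)^2) = 6.077065
Step 2: Project.
Since ||x|| > R, scale = R/||x|| = 1/6.077065 = 0.164553, proj(x) = scale * x
proj(x) = [-0.435753, 0.790299, -0.43075]
Step 3: Dot product.
a^T * proj(x) = 3*(-0.435753) + 2*0.790299 - 3*(-0.43075) = 1.5656


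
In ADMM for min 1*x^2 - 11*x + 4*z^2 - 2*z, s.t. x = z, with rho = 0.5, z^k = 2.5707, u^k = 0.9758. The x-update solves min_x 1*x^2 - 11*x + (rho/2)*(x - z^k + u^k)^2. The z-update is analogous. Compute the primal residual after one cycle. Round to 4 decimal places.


ADMM iteration with rho = 0.5, z^k = 2.5707, u^k = 0.9758
Step 1: x-update.
Minimize 1*x^2 - 11*x + (0.5/2)*(x - 2.5707 + 0.9758)^2
FOC: (2*1 + 0.5)*x = 11 + 0.5*(2.5707 - 0.9758)
x^{k+1} = 4.719
Step 2: z-update.
Minimize 4*z^2 - 2*z + (0.5/2)*(4.719 - z + 0.9758)^2
FOC: (2*4 + 0.5)*z = 2 + 0.5*(4.719 + 0.9758)
z^{k+1} = 0.5703
Step 3: u-update.
u^{k+1} = 0.9758 + 4.719 - 0.5703 = 5.1245
Step 4: Primal residual = |4.719 - 0.5703| = 4.1487


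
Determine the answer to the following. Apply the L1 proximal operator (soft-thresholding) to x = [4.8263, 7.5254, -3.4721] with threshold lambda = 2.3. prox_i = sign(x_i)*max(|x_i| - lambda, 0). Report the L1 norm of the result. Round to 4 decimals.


Soft-thresholding with lambda = 2.3:
prox(4.8263) = sign(4.8263)*max(|4.8263| - 2.3, 0) = 2.5263
prox(7.5254) = sign(7.5254)*max(|7.5254| - 2.3, 0) = 5.2254
prox(-3.4721) = sign(-3.4721)*max(|-3.4721| - 2.3, 0) = -1.1721
prox(x) = [2.5263, 5.2254, -1.1721]
||prox(x)||_1 = 2.5263 + 5.2254 + 1.1721 = 8.9238


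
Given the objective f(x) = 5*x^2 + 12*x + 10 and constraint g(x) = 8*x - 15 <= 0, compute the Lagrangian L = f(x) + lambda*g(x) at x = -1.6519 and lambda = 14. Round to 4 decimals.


Step 1: Evaluate f(x).
f(-1.6519) = 5*(-1.6519)^2 + 12*(-1.6519) + 10 = 3.8211
Step 2: Evaluate g(x).
g(-1.6519) = 8*-1.6519 - 15 = -28.2152
Step 3: Compute Lagrangian.
L = 3.8211 + 14*-28.2152 = -391.1917


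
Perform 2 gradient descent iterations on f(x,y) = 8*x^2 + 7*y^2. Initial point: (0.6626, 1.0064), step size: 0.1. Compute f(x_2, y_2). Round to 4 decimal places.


Gradient descent on f(x,y) = 8*x^2 + 7*y^2.
Starting point: (0.6626, 1.0064), alpha = 0.1
Step 1: grad_x = 2*8*0.6626 = 10.6016, grad_y = 2*7*1.0064 = 14.0896
  x_1 = 0.6626 - 0.1*10.6016 = -0.3976
  y_1 = 1.0064 - 0.1*14.0896 = -0.4026
Step 2: grad_x = 2*8*-0.3976 = -6.361, grad_y = 2*7*-0.4026 = -5.6358
  x_2 = -0.3976 - 0.1*-6.361 = 0.2385
  y_2 = -0.4026 - 0.1*-5.6358 = 0.161
f(0.2385, 0.161) = 8*0.2385^2 + 7*0.161^2 = 0.6367


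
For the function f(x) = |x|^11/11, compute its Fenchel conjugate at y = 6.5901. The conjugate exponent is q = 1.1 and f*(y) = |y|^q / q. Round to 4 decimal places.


The conjugate exponent q satisfies 1/p + 1/q = 1.
p = 11, so q = 11/(11 - 1) = 1.1
|y|^q = 6.5901^1.1 = 7.9576
f*(6.5901) = 7.9576 / 1.1 = 7.2342


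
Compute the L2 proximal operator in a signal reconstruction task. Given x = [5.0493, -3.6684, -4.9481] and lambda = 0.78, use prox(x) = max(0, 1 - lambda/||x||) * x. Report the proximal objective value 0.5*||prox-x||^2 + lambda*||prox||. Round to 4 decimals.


Step 1: Compute ||x||.
||x|| = 7.9647
Step 2: Compute scaling factor.
scale = max(0, 1 - 0.78/7.9647) = 0.9021
Step 3: prox(x) = [4.5548, -3.3091, -4.4635]
||prox(x)|| = 7.1847
Step 4: Proximal objective.
0.5*||prox-x||^2 = 0.3042
lambda*||prox|| = 5.6041
Total = 5.9083


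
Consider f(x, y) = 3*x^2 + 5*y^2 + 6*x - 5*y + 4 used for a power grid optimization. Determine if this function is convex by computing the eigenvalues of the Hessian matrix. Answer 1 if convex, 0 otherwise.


The Hessian of f(x,y) = 3*x^2 + 5*y^2 + 6*x - 5*y + 4 is:
H = [[6, 0], [0, 10]]
Trace = 6 + 10 = 16
Determinant = 6*10 - (0)^2 = 60
Discriminant = (16)^2 - 4*60 = 16.0
Eigenvalues: lambda_1 = 6.0, lambda_2 = 10.0
The function is convex.

1


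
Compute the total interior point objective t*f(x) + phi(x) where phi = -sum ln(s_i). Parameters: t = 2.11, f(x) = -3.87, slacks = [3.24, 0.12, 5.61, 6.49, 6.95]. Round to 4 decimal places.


Step 1: Compute log-barrier.
ln values: [1.1756, -2.1203, 1.7246, 1.8703, 1.9387]
phi = -(1.1756 - 2.1203 + 1.7246 + 1.8703 + 1.9387) = -4.5889
Step 2: Compute augmented objective.
t*f(x) = 2.11*-3.87 = -8.1657
Total = -8.1657 - 4.5889 = -12.7546


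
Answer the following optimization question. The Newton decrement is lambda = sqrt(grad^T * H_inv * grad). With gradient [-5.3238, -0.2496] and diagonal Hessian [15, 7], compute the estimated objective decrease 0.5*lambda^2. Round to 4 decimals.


Step 1: H is diagonal, so H^(-1) * g = [-0.3549, -0.0357].
Step 2: g^T H^(-1) g = sum_i g_i^2 / H_ii
  = (-5.3238)^2/15 + (-0.2496)^2/7
  = 1.8895 + 0.0089 = 1.8984
Step 3: Objective decrease = 0.5 * g^T H^(-1) g = 0.9492


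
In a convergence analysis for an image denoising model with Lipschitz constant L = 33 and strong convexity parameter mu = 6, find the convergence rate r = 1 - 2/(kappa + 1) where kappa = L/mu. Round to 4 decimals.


Step 1: Compute the condition number.
kappa = L/mu = 33/6 = 5.5
Step 2: Compute the convergence rate.
r = 1 - 2/(kappa + 1) = 1 - 2*mu/(L + mu) = (L - mu)/(L + mu) = 27/39 = 0.6923


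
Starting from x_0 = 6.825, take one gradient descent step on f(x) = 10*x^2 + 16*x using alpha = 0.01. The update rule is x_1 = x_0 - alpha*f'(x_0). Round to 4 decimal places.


We compute the gradient at x_0 and apply the update.
f'(x) = 20*x + 16
f'(6.825) = 20*6.825 + 16 = 152.5
x_1 = 6.825 - 0.01*152.5 = 5.3


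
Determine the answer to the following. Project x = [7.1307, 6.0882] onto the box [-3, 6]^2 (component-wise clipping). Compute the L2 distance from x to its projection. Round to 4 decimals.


Project each component onto [-3, 6].
clip(7.1307) = 6.0, clip(6.0882) = 6.0
Projection = [6.0, 6.0]
Squared diffs: [1.2785, 0.0078]
Distance = sqrt(1.2863) = 1.1341


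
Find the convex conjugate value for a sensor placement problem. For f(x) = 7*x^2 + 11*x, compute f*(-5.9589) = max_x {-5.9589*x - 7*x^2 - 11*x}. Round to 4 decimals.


f*(y) = sup_x {y*x - a*x^2 - b*x} = sup_x {(y-b)*x - a*x^2}
FOC: (y - b) - 2a*x = 0 => x* = (y - b)/(2a)
x* = (-5.9589 - 11)/(2*7) = -1.2114
f*(-5.9589) = (y-b)^2/(4a) = (-5.9589 - 11)^2/(4*7)
= 287.6043/28 = 10.2716


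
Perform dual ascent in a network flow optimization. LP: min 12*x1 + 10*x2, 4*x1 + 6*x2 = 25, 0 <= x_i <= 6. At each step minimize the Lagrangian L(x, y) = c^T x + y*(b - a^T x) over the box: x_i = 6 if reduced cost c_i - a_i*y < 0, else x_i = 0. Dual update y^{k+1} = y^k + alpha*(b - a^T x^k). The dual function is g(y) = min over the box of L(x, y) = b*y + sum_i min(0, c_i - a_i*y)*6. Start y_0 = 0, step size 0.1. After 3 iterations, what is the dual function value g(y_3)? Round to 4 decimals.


Dual ascent for LP: min 12*x1 + 10*x2, 4*x1 + 6*x2 = 25, 0 <= x_i <= 6
Step 1: y^k = 0.0, reduced costs: (12.0, 10.0)
  x^k = (0.0, 0.0), subgradient = b - a^T x = 25.0
  y^{k+1} = 0.0 + 0.1*25.0 = 2.5
Step 2: y^k = 2.5, reduced costs: (2.0, -5.0)
  x^k = (0.0, 6.0), subgradient = b - a^T x = -11.0
  y^{k+1} = 2.5 + 0.1*-11.0 = 1.4
Step 3: y^k = 1.4, reduced costs: (6.4, 1.6)
  x^k = (0.0, 0.0), subgradient = b - a^T x = 25.0
  y^{k+1} = 1.4 + 0.1*25.0 = 3.9
Dual objective at y_3 = 3.9: reduced costs (-3.6, -13.4), box minimizer x = (6.0, 6.0)
g(y_3) = b*y + (c1 - a1*y)*x1 + (c2 - a2*y)*x2 = 25*3.9 + (-3.6)*6.0 + (-13.4)*6.0 = 97.5 - 21.6 - 80.4 = -4.5


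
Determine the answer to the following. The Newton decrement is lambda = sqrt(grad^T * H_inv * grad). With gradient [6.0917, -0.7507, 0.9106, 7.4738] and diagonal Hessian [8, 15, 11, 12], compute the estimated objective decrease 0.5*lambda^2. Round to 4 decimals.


Step 1: H is diagonal, so H^(-1) * g = [0.7615, -0.05, 0.0828, 0.6228].
Step 2: g^T H^(-1) g = sum_i g_i^2 / H_ii
  = (6.0917)^2/8 + (-0.7507)^2/15 + (0.9106)^2/11 + (7.4738)^2/12
  = 4.6386 + 0.0376 + 0.0754 + 4.6548 = 9.4064
Step 3: Objective decrease = 0.5 * g^T H^(-1) g = 4.7032


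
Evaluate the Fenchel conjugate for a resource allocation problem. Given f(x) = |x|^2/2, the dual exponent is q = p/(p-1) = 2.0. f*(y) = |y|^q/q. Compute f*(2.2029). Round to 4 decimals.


The conjugate exponent q satisfies 1/p + 1/q = 1.
p = 2, so q = 2/(2 - 1) = 2.0
|y|^q = 2.2029^2.0 = 4.8528
f*(2.2029) = 4.8528 / 2.0 = 2.4264


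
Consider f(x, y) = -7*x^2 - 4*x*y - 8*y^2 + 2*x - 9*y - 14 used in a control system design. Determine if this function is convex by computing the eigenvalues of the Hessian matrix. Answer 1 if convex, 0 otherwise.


The Hessian of f(x,y) = -7*x^2 - 4*x*y - 8*y^2 + 2*x - 9*y - 14 is:
H = [[-14, -4], [-4, -16]]
Trace = -14 - 16 = -30
Determinant = -14*-16 - (-4)^2 = 208
Discriminant = (-30)^2 - 4*208 = 68.0
Eigenvalues: lambda_1 = -19.1231, lambda_2 = -10.8769
The function is not convex.

0


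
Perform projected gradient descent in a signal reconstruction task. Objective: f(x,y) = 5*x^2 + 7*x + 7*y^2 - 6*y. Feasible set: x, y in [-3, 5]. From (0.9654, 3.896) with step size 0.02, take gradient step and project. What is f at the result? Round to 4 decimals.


Step 1: Compute gradient at (0.9654, 3.896).
grad_x = 2*5*0.9654 + 7 = 16.654
grad_y = 2*7*3.896 - 6 = 48.544
Step 2: Gradient step.
x_raw = 0.9654 - 0.02*16.654 = 0.6323
y_raw = 3.896 - 0.02*48.544 = 2.9251
Step 3: Project onto [-3, 5].
x_proj = clip(0.6323) = 0.6323
y_proj = clip(2.9251) = 2.9251
Step 4: Evaluate f.
f(0.6323, 2.9251) = 48.769


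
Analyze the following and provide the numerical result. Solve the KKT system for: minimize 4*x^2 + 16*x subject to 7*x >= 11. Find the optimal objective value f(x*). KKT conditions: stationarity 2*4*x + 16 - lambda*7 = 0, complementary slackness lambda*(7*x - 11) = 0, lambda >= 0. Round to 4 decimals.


Step 1: Try lambda = 0 (constraint inactive).
x_unc = -16/(2*4) = -2.0
Check: 7*-2.0 = -14.0 < 11 -- violated!
Step 2: Constraint must be active: 7*x = 11
x* = 11/7 = 1.5714 (rounded; the exact value 11/7 is used below)
lambda = (2*4*(11/7) + 16)/7 = 4.0816
Step 3: Compute optimal value.
f(x*) = 4*(11/7)^2 + 16*(11/7) = 35.0204


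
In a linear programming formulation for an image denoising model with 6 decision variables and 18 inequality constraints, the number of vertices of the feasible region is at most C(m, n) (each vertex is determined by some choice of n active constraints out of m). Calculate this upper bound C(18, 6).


Each vertex corresponds to some choice of n active constraints out of m, so the number of vertices is at most C(m, n) = m! / (n!(m-n)!).
m = 18, n = 6
Numerator: 18 * 17 * 16 * 15 * 14 * 13
Denominator: 6! = 720
C(18, 6) = 18564


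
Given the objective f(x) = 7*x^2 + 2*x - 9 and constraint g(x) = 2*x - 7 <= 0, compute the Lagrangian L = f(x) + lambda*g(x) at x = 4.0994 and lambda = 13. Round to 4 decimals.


Step 1: Evaluate f(x).
f(4.0994) = 7*4.0994^2 + 2*4.0994 - 9 = 116.8344
Step 2: Evaluate g(x).
g(4.0994) = 2*4.0994 - 7 = 1.1988
Step 3: Compute Lagrangian.
L = 116.8344 + 13*1.1988 = 132.4188


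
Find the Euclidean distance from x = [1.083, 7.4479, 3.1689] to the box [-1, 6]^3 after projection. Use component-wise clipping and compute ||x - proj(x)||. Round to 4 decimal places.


Project each component onto [-1, 6].
clip(1.083) = 1.083, clip(7.4479) = 6.0, clip(3.1689) = 3.1689
Projection = [1.083, 6.0, 3.1689]
Squared diffs: [0.0, 2.0964, 0.0]
Distance = sqrt(2.0964) = 1.4479


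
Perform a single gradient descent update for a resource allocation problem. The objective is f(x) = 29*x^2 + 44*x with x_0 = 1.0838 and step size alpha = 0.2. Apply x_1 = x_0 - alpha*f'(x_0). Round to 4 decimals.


We compute the gradient at x_0 and apply the update.
f'(x) = 58*x + 44
f'(1.0838) = 58*1.0838 + 44 = 106.8604
x_1 = 1.0838 - 0.2*106.8604 = -20.2883


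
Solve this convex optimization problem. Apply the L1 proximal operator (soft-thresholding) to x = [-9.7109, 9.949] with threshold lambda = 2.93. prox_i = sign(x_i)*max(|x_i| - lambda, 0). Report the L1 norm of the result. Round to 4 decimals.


Soft-thresholding with lambda = 2.93:
prox(-9.7109) = sign(-9.7109)*max(|-9.7109| - 2.93, 0) = -6.7809
prox(9.949) = sign(9.949)*max(|9.949| - 2.93, 0) = 7.019
prox(x) = [-6.7809, 7.019]
||prox(x)||_1 = 6.7809 + 7.019 = 13.7999


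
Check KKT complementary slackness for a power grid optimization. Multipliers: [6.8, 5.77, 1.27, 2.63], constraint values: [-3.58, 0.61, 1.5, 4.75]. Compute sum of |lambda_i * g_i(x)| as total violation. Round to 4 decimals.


KKT complementary slackness check:
lambda_1 * g_1 = 6.8 * -3.58 = -24.344
lambda_2 * g_2 = 5.77 * 0.61 = 3.5197
lambda_3 * g_3 = 1.27 * 1.5 = 1.905
lambda_4 * g_4 = 2.63 * 4.75 = 12.4925
Total violation = 24.344 + 3.5197 + 1.905 + 12.4925 = 42.2612


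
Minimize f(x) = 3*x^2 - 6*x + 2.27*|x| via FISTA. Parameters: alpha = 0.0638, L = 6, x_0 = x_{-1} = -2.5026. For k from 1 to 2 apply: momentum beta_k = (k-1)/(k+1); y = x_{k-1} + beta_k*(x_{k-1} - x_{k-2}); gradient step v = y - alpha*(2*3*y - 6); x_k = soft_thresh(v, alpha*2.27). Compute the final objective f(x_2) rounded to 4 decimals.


FISTA on f(x) = 3*x^2 - 6*x + 2.27*|x|
L = 6, alpha = 0.0638
Iteration 1: beta = 0.0, y = -2.5026 + 0.0*(-2.5026 + 2.5026) = -2.5026
  grad(y) = -21.0156, v = y - alpha*grad = -1.1618
  prox(v) = soft_thresh(-1.1618, 0.1448) = -1.017
Iteration 2: beta = 0.3333, y = -1.017 + 0.3333*(-1.017 + 2.5026) = -0.5218
  grad(y) = -9.1306, v = y - alpha*grad = 0.0608
  prox(v) = soft_thresh(0.0608, 0.1448) = 0.0
f(x_2) = 3*0.0^2 - 6*0.0 + 2.27*|0.0| = 0.0


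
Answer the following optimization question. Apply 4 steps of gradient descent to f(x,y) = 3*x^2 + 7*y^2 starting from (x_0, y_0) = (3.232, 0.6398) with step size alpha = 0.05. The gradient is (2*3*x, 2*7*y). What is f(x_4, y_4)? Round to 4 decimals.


Gradient descent on f(x,y) = 3*x^2 + 7*y^2.
Starting point: (3.232, 0.6398), alpha = 0.05
Step 1: grad_x = 2*3*3.232 = 19.392, grad_y = 2*7*0.6398 = 8.9572
  x_1 = 3.232 - 0.05*19.392 = 2.2624
  y_1 = 0.6398 - 0.05*8.9572 = 0.1919
Step 2: grad_x = 2*3*2.2624 = 13.5744, grad_y = 2*7*0.1919 = 2.6872
  x_2 = 2.2624 - 0.05*13.5744 = 1.5837
  y_2 = 0.1919 - 0.05*2.6872 = 0.0576
Step 3: grad_x = 2*3*1.5837 = 9.5021, grad_y = 2*7*0.0576 = 0.8061
  x_3 = 1.5837 - 0.05*9.5021 = 1.1086
  y_3 = 0.0576 - 0.05*0.8061 = 0.0173
Step 4: grad_x = 2*3*1.1086 = 6.6515, grad_y = 2*7*0.0173 = 0.2418
  x_4 = 1.1086 - 0.05*6.6515 = 0.776
  y_4 = 0.0173 - 0.05*0.2418 = 0.0052
f(0.776, 0.0052) = 3*0.776^2 + 7*0.0052^2 = 1.8067


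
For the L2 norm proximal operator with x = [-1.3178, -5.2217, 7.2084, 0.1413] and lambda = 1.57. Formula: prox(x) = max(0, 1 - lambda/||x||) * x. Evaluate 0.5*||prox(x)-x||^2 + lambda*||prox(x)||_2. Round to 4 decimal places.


Step 1: Compute ||x||.
||x|| = 8.9991
Step 2: Compute scaling factor.
scale = max(0, 1 - 1.57/8.9991) = 0.8255
Step 3: prox(x) = [-1.0879, -4.3107, 5.9508, 0.1166]
||prox(x)|| = 7.4291
Step 4: Proximal objective.
0.5*||prox-x||^2 = 1.2325
lambda*||prox|| = 11.6637
Total = 12.8961


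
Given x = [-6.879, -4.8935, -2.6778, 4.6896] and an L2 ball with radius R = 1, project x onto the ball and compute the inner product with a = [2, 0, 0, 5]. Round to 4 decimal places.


Step 1: Compute ||x|| (intermediates to 6 decimals).
||x|| = sqrt((-6.879)^2 + (-4.8935)^2 + (-2.6778)^2 + 4.6896^2) = 10.021474
Step 2: Project.
Since ||x|| > R, scale = R/||x|| = 1/10.021474 = 0.099786, proj(x) = scale * x
proj(x) = [-0.686428, -0.488303, -0.267207, 0.467956]
Step 3: Dot product.
a^T * proj(x) = 2*(-0.686428) + 0*(-0.488303) + 0*(-0.267207) + 5*0.467956 = 0.9669


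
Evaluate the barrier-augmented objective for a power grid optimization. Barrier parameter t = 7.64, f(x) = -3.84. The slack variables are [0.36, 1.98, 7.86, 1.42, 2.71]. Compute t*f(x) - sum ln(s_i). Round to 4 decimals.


Step 1: Compute log-barrier.
ln values: [-1.0217, 0.6831, 2.0618, 0.3507, 0.9969]
phi = -(-1.0217 + 0.6831 + 2.0618 + 0.3507 + 0.9969) = -3.0708
Step 2: Compute augmented objective.
t*f(x) = 7.64*-3.84 = -29.3376
Total = -29.3376 - 3.0708 = -32.4084


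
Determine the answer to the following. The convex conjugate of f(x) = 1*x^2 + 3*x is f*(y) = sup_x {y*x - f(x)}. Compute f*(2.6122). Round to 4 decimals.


f*(y) = sup_x {y*x - a*x^2 - b*x} = sup_x {(y-b)*x - a*x^2}
FOC: (y - b) - 2a*x = 0 => x* = (y - b)/(2a)
x* = (2.6122 - 3)/(2*1) = -0.1939
f*(2.6122) = (y-b)^2/(4a) = (2.6122 - 3)^2/(4*1)
= 0.1504/4 = 0.0376


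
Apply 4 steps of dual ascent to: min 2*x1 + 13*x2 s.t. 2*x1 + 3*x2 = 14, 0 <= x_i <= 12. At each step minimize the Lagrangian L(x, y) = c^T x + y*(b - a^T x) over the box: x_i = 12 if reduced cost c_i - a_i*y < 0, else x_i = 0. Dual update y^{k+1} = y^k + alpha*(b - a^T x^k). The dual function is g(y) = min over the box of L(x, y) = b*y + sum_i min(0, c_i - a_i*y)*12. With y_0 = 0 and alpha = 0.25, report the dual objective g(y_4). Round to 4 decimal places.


Dual ascent for LP: min 2*x1 + 13*x2, 2*x1 + 3*x2 = 14, 0 <= x_i <= 12
Step 1: y^k = 0.0, reduced costs: (2.0, 13.0)
  x^k = (0.0, 0.0), subgradient = b - a^T x = 14.0
  y^{k+1} = 0.0 + 0.25*14.0 = 3.5
Step 2: y^k = 3.5, reduced costs: (-5.0, 2.5)
  x^k = (12.0, 0.0), subgradient = b - a^T x = -10.0
  y^{k+1} = 3.5 + 0.25*-10.0 = 1.0
Step 3: y^k = 1.0, reduced costs: (0.0, 10.0)
  x^k = (0.0, 0.0), subgradient = b - a^T x = 14.0
  y^{k+1} = 1.0 + 0.25*14.0 = 4.5
Step 4: y^k = 4.5, reduced costs: (-7.0, -0.5)
  x^k = (12.0, 12.0), subgradient = b - a^T x = -46.0
  y^{k+1} = 4.5 + 0.25*-46.0 = -7.0
Dual objective at y_4 = -7.0: reduced costs (16.0, 34.0), box minimizer x = (0.0, 0.0)
g(y_4) = b*y + (c1 - a1*y)*x1 + (c2 - a2*y)*x2 = 14*(-7.0) + 16.0*0.0 + 34.0*0.0 = -98.0 + 0.0 + 0.0 = -98.0
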